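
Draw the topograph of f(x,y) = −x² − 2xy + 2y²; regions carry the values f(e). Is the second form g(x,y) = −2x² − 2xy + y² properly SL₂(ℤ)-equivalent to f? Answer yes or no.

D₁ = 12, D₂ = 12
river cycle of f (length 2): (2, 2, -1), (-1, 2, 2)
river cycle of g (length 2): (1, 2, -2), (-2, 2, 1)
cycles differ ⇒ inequivalent

no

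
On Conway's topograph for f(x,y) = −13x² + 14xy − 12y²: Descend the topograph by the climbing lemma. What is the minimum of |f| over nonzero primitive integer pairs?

translate: b→12 (≡-14 mod 26), so (13,-14,12)→(13,12,11)
flip: (13,12,11)→(11,-12,13)
translate: b→10 (≡-12 mod 22), so (11,-12,13)→(11,10,12)
reduced (well bottom): (11,10,12) with a≤c, −a<b≤a
well minimum |f| = |-11| = 11 (negative-definite)

11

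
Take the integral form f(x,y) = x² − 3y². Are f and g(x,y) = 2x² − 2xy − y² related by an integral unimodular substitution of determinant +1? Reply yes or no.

D₁ = 12, D₂ = 12
river cycle of f (length 2): (1, 2, -2), (-2, 2, 1)
river cycle of g (length 2): (-1, 2, 2), (2, 2, -1)
cycles differ ⇒ inequivalent

no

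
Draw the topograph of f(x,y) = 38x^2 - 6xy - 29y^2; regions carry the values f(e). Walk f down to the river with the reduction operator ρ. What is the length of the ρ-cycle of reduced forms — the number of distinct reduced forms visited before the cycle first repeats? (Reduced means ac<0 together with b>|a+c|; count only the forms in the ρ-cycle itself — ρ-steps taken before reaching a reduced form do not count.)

D = 4444, ⌊√D⌋ = 66
descent: ρ → (-29,64,3)  [lands on river]
river: ρ → (3,62,-50)
river: ρ → (-50,38,15)
river: ρ → (15,52,-29)
ρ-cycle length = 4 (tail of 1 descent step not counted)

4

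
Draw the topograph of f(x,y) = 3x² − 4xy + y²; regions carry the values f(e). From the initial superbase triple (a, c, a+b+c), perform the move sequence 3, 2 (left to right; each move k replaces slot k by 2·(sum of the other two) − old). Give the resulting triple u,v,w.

start (3,1,0) = (f(1,0),f(0,1),f(1,1))
replace slot 3: 2·(3+1) − 0 = 8 → (3,1,8)
replace slot 2: 2·(3+8) − 1 = 21 → (3,21,8)

3,21,8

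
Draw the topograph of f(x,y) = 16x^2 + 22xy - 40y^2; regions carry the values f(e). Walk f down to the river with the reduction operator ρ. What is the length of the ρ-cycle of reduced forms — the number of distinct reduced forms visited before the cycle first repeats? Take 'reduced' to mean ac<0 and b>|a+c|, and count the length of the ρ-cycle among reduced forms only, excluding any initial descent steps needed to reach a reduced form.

D = 3044, ⌊√D⌋ = 55
descent: ρ → (-40,-22,16)
descent: ρ → (16,54,-2)  [lands on river]
river: ρ → (-2,54,16)
river: ρ → (16,42,-20)
river: ρ → (-20,38,20)
river: ρ → (20,42,-16)
river: ρ → (-16,54,2)
river: ρ → (2,54,-16)
river: ρ → (-16,42,20)
river: ρ → (20,38,-20)
river: ρ → (-20,42,16)
ρ-cycle length = 10 (tail of 2 descent steps not counted)

10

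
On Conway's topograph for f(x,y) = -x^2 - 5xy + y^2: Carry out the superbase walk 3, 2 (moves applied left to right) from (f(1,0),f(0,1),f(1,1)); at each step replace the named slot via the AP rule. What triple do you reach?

start (-1,1,-5) = (f(1,0),f(0,1),f(1,1))
replace slot 3: 2·((-1)+1) − (-5) = 5 → (-1,1,5)
replace slot 2: 2·((-1)+5) − 1 = 7 → (-1,7,5)

-1,7,5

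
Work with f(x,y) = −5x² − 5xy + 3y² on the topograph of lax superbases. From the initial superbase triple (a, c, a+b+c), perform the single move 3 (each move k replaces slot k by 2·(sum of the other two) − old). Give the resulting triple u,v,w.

start (-5,3,-7) = (f(1,0),f(0,1),f(1,1))
replace slot 3: 2·((-5)+3) − (-7) = 3 → (-5,3,3)

-5,3,3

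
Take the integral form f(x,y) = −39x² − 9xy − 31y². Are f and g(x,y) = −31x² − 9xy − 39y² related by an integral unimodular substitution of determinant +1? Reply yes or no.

D₁ = -4755, D₂ = -4755
f is negative-definite; reduce −f:
−f: flip: (39,9,31)→(31,-9,39)
−f: reduced (well bottom): (31,-9,39) with a≤c, −a<b≤a
flip sign back: reduced form of f is (-31,9,-39)
g is negative-definite; reduce −g:
−g: reduced (well bottom): (31,9,39) with a≤c, −a<b≤a
flip sign back: reduced form of g is (-31,-9,-39)
reduced forms (-31, 9, -39) vs (-31, -9, -39) ⇒ inequivalent

no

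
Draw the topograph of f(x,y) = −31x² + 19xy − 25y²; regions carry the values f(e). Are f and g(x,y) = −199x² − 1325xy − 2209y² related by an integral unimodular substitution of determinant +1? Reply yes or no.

D₁ = -2739, D₂ = -2739
f is negative-definite; reduce −f:
−f: flip: (31,-19,25)→(25,19,31)
−f: reduced (well bottom): (25,19,31) with a≤c, −a<b≤a
flip sign back: reduced form of f is (-25,-19,-31)
g is negative-definite; reduce −g:
−g: translate: b→131 (≡1325 mod 398), so (199,1325,2209)→(199,131,25)
−g: flip: (199,131,25)→(25,-131,199)
−g: translate: b→19 (≡-131 mod 50), so (25,-131,199)→(25,19,31)
−g: reduced (well bottom): (25,19,31) with a≤c, −a<b≤a
flip sign back: reduced form of g is (-25,-19,-31)
reduced forms (-25, -19, -31) vs (-25, -19, -31) ⇒ equivalent

yes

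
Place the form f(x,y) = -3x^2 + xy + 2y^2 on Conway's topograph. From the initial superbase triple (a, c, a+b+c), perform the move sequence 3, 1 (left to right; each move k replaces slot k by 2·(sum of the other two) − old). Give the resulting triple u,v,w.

start (-3,2,0) = (f(1,0),f(0,1),f(1,1))
replace slot 3: 2·((-3)+2) − 0 = -2 → (-3,2,-2)
replace slot 1: 2·(2+(-2)) − (-3) = 3 → (3,2,-2)

3,2,-2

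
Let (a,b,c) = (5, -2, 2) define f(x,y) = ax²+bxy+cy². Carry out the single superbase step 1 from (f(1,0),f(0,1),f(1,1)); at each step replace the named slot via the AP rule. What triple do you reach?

start (5,2,5) = (f(1,0),f(0,1),f(1,1))
replace slot 1: 2·(2+5) − 5 = 9 → (9,2,5)

9,2,5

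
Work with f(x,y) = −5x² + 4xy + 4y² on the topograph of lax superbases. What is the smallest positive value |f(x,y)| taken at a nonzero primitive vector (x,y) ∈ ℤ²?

river: ρ → (4,4,-5)
river: ρ → (-5,6,3)
river: ρ → (3,6,-5)
river: ρ → (-5,4,4)
closes: descent 0, river 4
min |a| on river = 3

3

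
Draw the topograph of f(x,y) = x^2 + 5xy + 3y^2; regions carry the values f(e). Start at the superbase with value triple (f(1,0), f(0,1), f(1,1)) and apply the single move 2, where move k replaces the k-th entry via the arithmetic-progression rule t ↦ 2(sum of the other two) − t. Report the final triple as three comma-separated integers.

start (1,3,9) = (f(1,0),f(0,1),f(1,1))
replace slot 2: 2·(1+9) − 3 = 17 → (1,17,9)

1,17,9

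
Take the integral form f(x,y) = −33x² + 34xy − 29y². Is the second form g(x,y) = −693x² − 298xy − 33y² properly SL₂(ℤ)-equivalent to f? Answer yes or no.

D₁ = -2672, D₂ = -2672
f is negative-definite; reduce −f:
−f: translate: b→32 (≡-34 mod 66), so (33,-34,29)→(33,32,28)
−f: flip: (33,32,28)→(28,-32,33)
−f: translate: b→24 (≡-32 mod 56), so (28,-32,33)→(28,24,29)
−f: reduced (well bottom): (28,24,29) with a≤c, −a<b≤a
flip sign back: reduced form of f is (-28,-24,-29)
g is negative-definite; reduce −g:
−g: flip: (693,298,33)→(33,-298,693)
−g: translate: b→32 (≡-298 mod 66), so (33,-298,693)→(33,32,28)
−g: flip: (33,32,28)→(28,-32,33)
−g: translate: b→24 (≡-32 mod 56), so (28,-32,33)→(28,24,29)
−g: reduced (well bottom): (28,24,29) with a≤c, −a<b≤a
flip sign back: reduced form of g is (-28,-24,-29)
reduced forms (-28, -24, -29) vs (-28, -24, -29) ⇒ equivalent

yes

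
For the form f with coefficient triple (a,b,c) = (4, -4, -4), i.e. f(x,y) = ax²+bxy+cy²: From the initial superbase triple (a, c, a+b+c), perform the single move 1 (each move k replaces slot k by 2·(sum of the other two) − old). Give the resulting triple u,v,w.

start (4,-4,-4) = (f(1,0),f(0,1),f(1,1))
replace slot 1: 2·((-4)+(-4)) − 4 = -20 → (-20,-4,-4)

-20,-4,-4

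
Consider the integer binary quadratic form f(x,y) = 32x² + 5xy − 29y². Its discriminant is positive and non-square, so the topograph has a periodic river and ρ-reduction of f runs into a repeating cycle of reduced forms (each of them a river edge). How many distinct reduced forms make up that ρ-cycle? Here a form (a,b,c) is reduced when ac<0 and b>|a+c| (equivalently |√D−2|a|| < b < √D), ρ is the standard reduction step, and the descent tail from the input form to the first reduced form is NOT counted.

D = 3737, ⌊√D⌋ = 61
river: ρ → (-29,53,8)
river: ρ → (8,59,-8)
river: ρ → (-8,53,29)
river: ρ → (29,5,-32)
river: ρ → (-32,59,2)
river: ρ → (2,61,-2)
river: ρ → (-2,59,32)
river: ρ → (32,5,-29)
ρ-cycle length = 8 (tail of 0 descent steps not counted)

8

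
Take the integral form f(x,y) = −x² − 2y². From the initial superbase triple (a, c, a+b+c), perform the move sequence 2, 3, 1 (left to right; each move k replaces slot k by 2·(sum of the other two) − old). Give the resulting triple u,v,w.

start (-1,-2,-3) = (f(1,0),f(0,1),f(1,1))
replace slot 2: 2·((-1)+(-3)) − (-2) = -6 → (-1,-6,-3)
replace slot 3: 2·((-1)+(-6)) − (-3) = -11 → (-1,-6,-11)
replace slot 1: 2·((-6)+(-11)) − (-1) = -33 → (-33,-6,-11)

-33,-6,-11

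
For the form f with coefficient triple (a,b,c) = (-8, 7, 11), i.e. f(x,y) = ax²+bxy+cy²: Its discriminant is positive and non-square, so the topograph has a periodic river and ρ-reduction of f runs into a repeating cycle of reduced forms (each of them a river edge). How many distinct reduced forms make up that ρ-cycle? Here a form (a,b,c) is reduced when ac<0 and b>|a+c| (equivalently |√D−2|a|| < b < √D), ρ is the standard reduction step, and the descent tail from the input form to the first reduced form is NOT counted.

D = 401, ⌊√D⌋ = 20
river: ρ → (11,15,-4)
river: ρ → (-4,17,7)
river: ρ → (7,11,-10)
river: ρ → (-10,9,8)
river: ρ → (8,7,-11)
river: ρ → (-11,15,4)
river: ρ → (4,17,-7)
river: ρ → (-7,11,10)
river: ρ → (10,9,-8)
river: ρ → (-8,7,11)
ρ-cycle length = 10 (tail of 0 descent steps not counted)

10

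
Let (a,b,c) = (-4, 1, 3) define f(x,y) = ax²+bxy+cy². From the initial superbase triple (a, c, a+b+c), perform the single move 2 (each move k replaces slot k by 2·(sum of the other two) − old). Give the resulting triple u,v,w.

start (-4,3,0) = (f(1,0),f(0,1),f(1,1))
replace slot 2: 2·((-4)+0) − 3 = -11 → (-4,-11,0)

-4,-11,0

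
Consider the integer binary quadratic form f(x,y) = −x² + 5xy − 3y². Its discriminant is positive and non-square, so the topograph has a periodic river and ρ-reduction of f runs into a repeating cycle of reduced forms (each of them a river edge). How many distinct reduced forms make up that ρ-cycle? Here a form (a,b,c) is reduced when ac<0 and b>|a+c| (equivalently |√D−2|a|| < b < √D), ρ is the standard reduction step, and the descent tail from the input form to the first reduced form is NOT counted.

D = 13, ⌊√D⌋ = 3
descent: ρ → (-3,1,1)
descent: ρ → (1,3,-1)  [lands on river]
river: ρ → (-1,3,1)
ρ-cycle length = 2 (tail of 2 descent steps not counted)

2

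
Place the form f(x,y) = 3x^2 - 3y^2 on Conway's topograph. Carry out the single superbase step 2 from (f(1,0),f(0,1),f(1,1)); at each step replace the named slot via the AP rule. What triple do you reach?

start (3,-3,0) = (f(1,0),f(0,1),f(1,1))
replace slot 2: 2·(3+0) − (-3) = 9 → (3,9,0)

3,9,0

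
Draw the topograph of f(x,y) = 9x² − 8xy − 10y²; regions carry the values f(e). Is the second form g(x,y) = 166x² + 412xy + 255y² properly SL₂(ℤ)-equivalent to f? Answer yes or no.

D₁ = 424, D₂ = 424
river cycle of f (length 18): (-10, 8, 9), (9, 10, -9), (-9, 8, 10), (10, 12, -7), (-7, 16, 6), (6, 20, -1), (-1, 20, 6), (6, 16, -7), (-7, 12, 10), (10, 8, -9), … (8 more)
river cycle of g (length 18): (9, 10, -9), (-9, 8, 10), (10, 12, -7), (-7, 16, 6), (6, 20, -1), (-1, 20, 6), (6, 16, -7), (-7, 12, 10), (10, 8, -9), (-9, 10, 9), … (8 more)
cycles coincide ⇒ equivalent

yes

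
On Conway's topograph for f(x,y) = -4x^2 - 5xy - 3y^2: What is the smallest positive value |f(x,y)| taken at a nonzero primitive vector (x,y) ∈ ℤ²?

translate: b→-3 (≡5 mod 8), so (4,5,3)→(4,-3,2)
flip: (4,-3,2)→(2,3,4)
translate: b→-1 (≡3 mod 4), so (2,3,4)→(2,-1,3)
reduced (well bottom): (2,-1,3) with a≤c, −a<b≤a
well minimum |f| = |-2| = 2 (negative-definite)

2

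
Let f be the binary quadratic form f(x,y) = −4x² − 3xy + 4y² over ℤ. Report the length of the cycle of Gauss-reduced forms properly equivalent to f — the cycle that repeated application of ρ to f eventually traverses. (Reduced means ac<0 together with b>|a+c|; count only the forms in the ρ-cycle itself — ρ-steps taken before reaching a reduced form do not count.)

D = 73, ⌊√D⌋ = 8
descent: ρ → (4,3,-4)  [lands on river]
river: ρ → (-4,5,3)
river: ρ → (3,7,-2)
river: ρ → (-2,5,6)
river: ρ → (6,7,-1)
river: ρ → (-1,7,6)
river: ρ → (6,5,-2)
river: ρ → (-2,7,3)
river: ρ → (3,5,-4)
river: ρ → (-4,3,4)
river: ρ → (4,5,-3)
river: ρ → (-3,7,2)
river: ρ → (2,5,-6)
river: ρ → (-6,7,1)
river: ρ → (1,7,-6)
river: ρ → (-6,5,2)
river: ρ → (2,7,-3)
river: ρ → (-3,5,4)
ρ-cycle length = 18 (tail of 1 descent step not counted)

18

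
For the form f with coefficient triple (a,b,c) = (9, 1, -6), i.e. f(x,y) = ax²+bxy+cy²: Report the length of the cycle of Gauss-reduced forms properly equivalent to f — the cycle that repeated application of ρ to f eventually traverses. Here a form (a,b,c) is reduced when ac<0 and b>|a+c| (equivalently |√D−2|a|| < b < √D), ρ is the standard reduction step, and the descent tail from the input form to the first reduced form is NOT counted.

D = 217, ⌊√D⌋ = 14
descent: ρ → (-6,11,4)  [lands on river]
river: ρ → (4,13,-3)
river: ρ → (-3,11,8)
river: ρ → (8,5,-6)
river: ρ → (-6,7,7)
river: ρ → (7,7,-6)
river: ρ → (-6,5,8)
river: ρ → (8,11,-3)
river: ρ → (-3,13,4)
river: ρ → (4,11,-6)
river: ρ → (-6,13,2)
river: ρ → (2,11,-12)
river: ρ → (-12,13,1)
river: ρ → (1,13,-12)
river: ρ → (-12,11,2)
river: ρ → (2,13,-6)
ρ-cycle length = 16 (tail of 1 descent step not counted)

16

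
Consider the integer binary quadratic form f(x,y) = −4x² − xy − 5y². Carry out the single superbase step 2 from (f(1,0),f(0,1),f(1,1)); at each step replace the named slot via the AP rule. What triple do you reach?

start (-4,-5,-10) = (f(1,0),f(0,1),f(1,1))
replace slot 2: 2·((-4)+(-10)) − (-5) = -23 → (-4,-23,-10)

-4,-23,-10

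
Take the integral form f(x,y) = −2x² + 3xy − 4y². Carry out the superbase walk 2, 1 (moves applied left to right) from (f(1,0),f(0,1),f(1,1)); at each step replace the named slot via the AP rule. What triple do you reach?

start (-2,-4,-3) = (f(1,0),f(0,1),f(1,1))
replace slot 2: 2·((-2)+(-3)) − (-4) = -6 → (-2,-6,-3)
replace slot 1: 2·((-6)+(-3)) − (-2) = -16 → (-16,-6,-3)

-16,-6,-3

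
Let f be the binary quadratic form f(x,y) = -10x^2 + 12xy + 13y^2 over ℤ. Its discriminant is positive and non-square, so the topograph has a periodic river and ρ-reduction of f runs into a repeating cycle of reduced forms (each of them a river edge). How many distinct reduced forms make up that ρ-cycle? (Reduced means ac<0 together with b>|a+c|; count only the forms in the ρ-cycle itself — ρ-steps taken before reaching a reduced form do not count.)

D = 664, ⌊√D⌋ = 25
river: ρ → (13,14,-9)
river: ρ → (-9,22,5)
river: ρ → (5,18,-17)
river: ρ → (-17,16,6)
river: ρ → (6,20,-11)
river: ρ → (-11,24,2)
river: ρ → (2,24,-11)
river: ρ → (-11,20,6)
river: ρ → (6,16,-17)
river: ρ → (-17,18,5)
river: ρ → (5,22,-9)
river: ρ → (-9,14,13)
river: ρ → (13,12,-10)
river: ρ → (-10,8,15)
river: ρ → (15,22,-3)
river: ρ → (-3,20,22)
river: ρ → (22,24,-1)
river: ρ → (-1,24,22)
river: ρ → (22,20,-3)
river: ρ → (-3,22,15)
river: ρ → (15,8,-10)
river: ρ → (-10,12,13)
ρ-cycle length = 22 (tail of 0 descent steps not counted)

22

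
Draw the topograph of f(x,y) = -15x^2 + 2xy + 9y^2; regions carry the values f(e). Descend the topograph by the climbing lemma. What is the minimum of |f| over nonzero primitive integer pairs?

descent: ρ → (9,16,-8)  [lands on river]
river: ρ → (-8,16,9)
river: ρ → (9,20,-4)
river: ρ → (-4,20,9)
closes: descent 1, river 4
min |a| on river = 4

4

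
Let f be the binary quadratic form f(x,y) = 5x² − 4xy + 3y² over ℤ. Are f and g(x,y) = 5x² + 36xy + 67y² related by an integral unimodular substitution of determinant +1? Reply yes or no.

D₁ = -44, D₂ = -44
f: flip: (5,-4,3)→(3,4,5)
f: translate: b→-2 (≡4 mod 6), so (3,4,5)→(3,-2,4)
f: reduced (well bottom): (3,-2,4) with a≤c, −a<b≤a
g: translate: b→-4 (≡36 mod 10), so (5,36,67)→(5,-4,3)
g: flip: (5,-4,3)→(3,4,5)
g: translate: b→-2 (≡4 mod 6), so (3,4,5)→(3,-2,4)
g: reduced (well bottom): (3,-2,4) with a≤c, −a<b≤a
reduced forms (3, -2, 4) vs (3, -2, 4) ⇒ equivalent

yes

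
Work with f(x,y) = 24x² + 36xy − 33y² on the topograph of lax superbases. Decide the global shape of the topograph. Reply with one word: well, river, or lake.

D = b²−4ac = 36² − 4·24·(-33) = 4464
D > 0 non-square ⇒ indefinite ⇒ periodic river

river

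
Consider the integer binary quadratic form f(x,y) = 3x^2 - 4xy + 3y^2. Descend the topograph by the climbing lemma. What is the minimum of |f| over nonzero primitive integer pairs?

translate: b→2 (≡-4 mod 6), so (3,-4,3)→(3,2,2)
flip: (3,2,2)→(2,-2,3)
translate: b→2 (≡-2 mod 4), so (2,-2,3)→(2,2,3)
reduced (well bottom): (2,2,3) with a≤c, −a<b≤a
well minimum = a = 2

2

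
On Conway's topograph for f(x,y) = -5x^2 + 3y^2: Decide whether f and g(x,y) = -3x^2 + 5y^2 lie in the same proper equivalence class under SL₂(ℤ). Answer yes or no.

D₁ = 60, D₂ = 60
river cycle of f (length 2): (3, 6, -2), (-2, 6, 3)
river cycle of g (length 2): (-3, 6, 2), (2, 6, -3)
cycles differ ⇒ inequivalent

no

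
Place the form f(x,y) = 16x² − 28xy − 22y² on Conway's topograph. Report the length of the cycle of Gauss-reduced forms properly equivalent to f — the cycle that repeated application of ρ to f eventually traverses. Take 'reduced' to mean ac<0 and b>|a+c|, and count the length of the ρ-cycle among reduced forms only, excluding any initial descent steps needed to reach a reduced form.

D = 2192, ⌊√D⌋ = 46
descent: ρ → (-22,28,16)  [lands on river]
river: ρ → (16,36,-14)
river: ρ → (-14,20,32)
river: ρ → (32,44,-2)
river: ρ → (-2,44,32)
river: ρ → (32,20,-14)
river: ρ → (-14,36,16)
river: ρ → (16,28,-22)
river: ρ → (-22,16,22)
river: ρ → (22,28,-16)
river: ρ → (-16,36,14)
river: ρ → (14,20,-32)
river: ρ → (-32,44,2)
river: ρ → (2,44,-32)
river: ρ → (-32,20,14)
river: ρ → (14,36,-16)
river: ρ → (-16,28,22)
river: ρ → (22,16,-22)
ρ-cycle length = 18 (tail of 1 descent step not counted)

18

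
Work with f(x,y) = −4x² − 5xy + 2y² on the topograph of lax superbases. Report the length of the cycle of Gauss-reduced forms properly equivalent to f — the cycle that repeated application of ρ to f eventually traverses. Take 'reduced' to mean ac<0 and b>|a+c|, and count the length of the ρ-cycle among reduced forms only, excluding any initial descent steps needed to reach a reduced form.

D = 57, ⌊√D⌋ = 7
descent: ρ → (2,5,-4)  [lands on river]
river: ρ → (-4,3,3)
river: ρ → (3,3,-4)
river: ρ → (-4,5,2)
river: ρ → (2,7,-1)
river: ρ → (-1,7,2)
ρ-cycle length = 6 (tail of 1 descent step not counted)

6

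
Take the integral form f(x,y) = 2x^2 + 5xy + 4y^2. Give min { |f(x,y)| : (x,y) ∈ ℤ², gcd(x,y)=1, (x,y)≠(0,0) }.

translate: b→1 (≡5 mod 4), so (2,5,4)→(2,1,1)
flip: (2,1,1)→(1,-1,2)
translate: b→1 (≡-1 mod 2), so (1,-1,2)→(1,1,2)
reduced (well bottom): (1,1,2) with a≤c, −a<b≤a
well minimum = a = 1

1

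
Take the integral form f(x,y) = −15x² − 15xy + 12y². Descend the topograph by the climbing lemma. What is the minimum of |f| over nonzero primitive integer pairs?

descent: ρ → (12,15,-15)  [lands on river]
river: ρ → (-15,15,12)
river: ρ → (12,9,-18)
river: ρ → (-18,27,3)
river: ρ → (3,27,-18)
river: ρ → (-18,9,12)
closes: descent 1, river 6
min |a| on river = 3

3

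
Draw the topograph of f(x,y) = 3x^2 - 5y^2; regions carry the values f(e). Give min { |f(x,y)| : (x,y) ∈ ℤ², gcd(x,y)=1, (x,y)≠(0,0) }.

descent: ρ → (-5,0,3)
descent: ρ → (3,6,-2)  [lands on river]
river: ρ → (-2,6,3)
closes: descent 2, river 2
min |a| on river = 2

2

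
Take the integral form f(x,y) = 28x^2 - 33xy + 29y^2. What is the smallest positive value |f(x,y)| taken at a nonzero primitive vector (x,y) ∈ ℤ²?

translate: b→23 (≡-33 mod 56), so (28,-33,29)→(28,23,24)
flip: (28,23,24)→(24,-23,28)
reduced (well bottom): (24,-23,28) with a≤c, −a<b≤a
well minimum = a = 24

24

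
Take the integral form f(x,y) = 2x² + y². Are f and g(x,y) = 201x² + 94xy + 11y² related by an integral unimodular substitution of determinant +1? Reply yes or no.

D₁ = -8, D₂ = -8
f: flip: (2,0,1)→(1,0,2)
f: reduced (well bottom): (1,0,2) with a≤c, −a<b≤a
g: flip: (201,94,11)→(11,-94,201)
g: translate: b→-6 (≡-94 mod 22), so (11,-94,201)→(11,-6,1)
g: flip: (11,-6,1)→(1,6,11)
g: translate: b→0 (≡6 mod 2), so (1,6,11)→(1,0,2)
g: reduced (well bottom): (1,0,2) with a≤c, −a<b≤a
reduced forms (1, 0, 2) vs (1, 0, 2) ⇒ equivalent

yes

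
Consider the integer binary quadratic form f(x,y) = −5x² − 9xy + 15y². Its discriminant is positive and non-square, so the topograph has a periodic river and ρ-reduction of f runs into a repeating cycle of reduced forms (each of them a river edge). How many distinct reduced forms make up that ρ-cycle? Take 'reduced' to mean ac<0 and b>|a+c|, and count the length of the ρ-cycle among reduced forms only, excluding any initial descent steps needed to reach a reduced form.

D = 381, ⌊√D⌋ = 19
descent: ρ → (15,9,-5)
descent: ρ → (-5,11,13)  [lands on river]
river: ρ → (13,15,-3)
river: ρ → (-3,15,13)
river: ρ → (13,11,-5)
river: ρ → (-5,19,1)
river: ρ → (1,19,-5)
ρ-cycle length = 6 (tail of 2 descent steps not counted)

6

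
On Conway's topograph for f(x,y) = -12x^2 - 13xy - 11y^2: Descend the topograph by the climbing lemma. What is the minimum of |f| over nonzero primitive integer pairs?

translate: b→-11 (≡13 mod 24), so (12,13,11)→(12,-11,10)
flip: (12,-11,10)→(10,11,12)
translate: b→-9 (≡11 mod 20), so (10,11,12)→(10,-9,11)
reduced (well bottom): (10,-9,11) with a≤c, −a<b≤a
well minimum |f| = |-10| = 10 (negative-definite)

10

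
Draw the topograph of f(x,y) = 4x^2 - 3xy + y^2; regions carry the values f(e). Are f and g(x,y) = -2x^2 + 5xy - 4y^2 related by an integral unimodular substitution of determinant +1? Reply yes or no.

D₁ = -7, D₂ = -7
f: flip: (4,-3,1)→(1,3,4)
f: translate: b→1 (≡3 mod 2), so (1,3,4)→(1,1,2)
f: reduced (well bottom): (1,1,2) with a≤c, −a<b≤a
g is negative-definite; reduce −g:
−g: translate: b→-1 (≡-5 mod 4), so (2,-5,4)→(2,-1,1)
−g: flip: (2,-1,1)→(1,1,2)
−g: reduced (well bottom): (1,1,2) with a≤c, −a<b≤a
flip sign back: reduced form of g is (-1,-1,-2)
reduced forms (1, 1, 2) vs (-1, -1, -2) ⇒ inequivalent

no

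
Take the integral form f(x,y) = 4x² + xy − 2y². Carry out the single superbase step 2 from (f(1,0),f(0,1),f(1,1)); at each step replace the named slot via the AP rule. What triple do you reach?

start (4,-2,3) = (f(1,0),f(0,1),f(1,1))
replace slot 2: 2·(4+3) − (-2) = 16 → (4,16,3)

4,16,3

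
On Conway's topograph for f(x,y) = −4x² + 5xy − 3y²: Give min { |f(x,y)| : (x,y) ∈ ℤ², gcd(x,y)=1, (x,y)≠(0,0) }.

translate: b→3 (≡-5 mod 8), so (4,-5,3)→(4,3,2)
flip: (4,3,2)→(2,-3,4)
translate: b→1 (≡-3 mod 4), so (2,-3,4)→(2,1,3)
reduced (well bottom): (2,1,3) with a≤c, −a<b≤a
well minimum |f| = |-2| = 2 (negative-definite)

2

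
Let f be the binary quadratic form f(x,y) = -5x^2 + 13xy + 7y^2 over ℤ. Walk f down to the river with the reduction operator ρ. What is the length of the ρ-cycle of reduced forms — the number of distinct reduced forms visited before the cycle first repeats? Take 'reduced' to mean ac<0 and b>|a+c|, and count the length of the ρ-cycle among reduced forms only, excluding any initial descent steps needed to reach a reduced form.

D = 309, ⌊√D⌋ = 17
river: ρ → (7,15,-3)
river: ρ → (-3,15,7)
river: ρ → (7,13,-5)
river: ρ → (-5,17,1)
river: ρ → (1,17,-5)
river: ρ → (-5,13,7)
ρ-cycle length = 6 (tail of 0 descent steps not counted)

6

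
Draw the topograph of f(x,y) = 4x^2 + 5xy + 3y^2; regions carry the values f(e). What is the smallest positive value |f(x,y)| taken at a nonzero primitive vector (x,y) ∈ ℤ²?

translate: b→-3 (≡5 mod 8), so (4,5,3)→(4,-3,2)
flip: (4,-3,2)→(2,3,4)
translate: b→-1 (≡3 mod 4), so (2,3,4)→(2,-1,3)
reduced (well bottom): (2,-1,3) with a≤c, −a<b≤a
well minimum = a = 2

2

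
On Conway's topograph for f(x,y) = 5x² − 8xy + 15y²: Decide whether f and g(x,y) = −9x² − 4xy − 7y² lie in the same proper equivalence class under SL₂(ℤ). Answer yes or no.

D₁ = -236, D₂ = -236
f: translate: b→2 (≡-8 mod 10), so (5,-8,15)→(5,2,12)
f: reduced (well bottom): (5,2,12) with a≤c, −a<b≤a
g is negative-definite; reduce −g:
−g: flip: (9,4,7)→(7,-4,9)
−g: reduced (well bottom): (7,-4,9) with a≤c, −a<b≤a
flip sign back: reduced form of g is (-7,4,-9)
reduced forms (5, 2, 12) vs (-7, 4, -9) ⇒ inequivalent

no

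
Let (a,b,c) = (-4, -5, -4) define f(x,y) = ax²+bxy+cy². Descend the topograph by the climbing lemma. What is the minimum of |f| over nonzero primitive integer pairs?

translate: b→-3 (≡5 mod 8), so (4,5,4)→(4,-3,3)
flip: (4,-3,3)→(3,3,4)
reduced (well bottom): (3,3,4) with a≤c, −a<b≤a
well minimum |f| = |-3| = 3 (negative-definite)

3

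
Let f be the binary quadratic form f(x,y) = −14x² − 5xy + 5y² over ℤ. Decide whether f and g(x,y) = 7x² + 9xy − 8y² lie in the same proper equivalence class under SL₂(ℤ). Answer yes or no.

D₁ = 305, D₂ = 305
river cycle of f (length 4): (5, 15, -4), (-4, 17, 1), (1, 17, -4), (-4, 15, 5)
river cycle of g (length 8): (-8, 7, 8), (8, 9, -7), (-7, 5, 10), (10, 15, -2), (-2, 17, 2), (2, 15, -10), (-10, 5, 7), (7, 9, -8)
cycles differ ⇒ inequivalent

no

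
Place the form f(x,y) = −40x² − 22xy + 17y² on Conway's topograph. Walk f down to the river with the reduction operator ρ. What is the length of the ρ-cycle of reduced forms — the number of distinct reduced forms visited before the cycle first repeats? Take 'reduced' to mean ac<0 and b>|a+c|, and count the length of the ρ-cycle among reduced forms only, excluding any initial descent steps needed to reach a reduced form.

D = 3204, ⌊√D⌋ = 56
descent: ρ → (17,56,-1)  [lands on river]
river: ρ → (-1,56,17)
river: ρ → (17,46,-16)
river: ρ → (-16,50,11)
river: ρ → (11,38,-40)
river: ρ → (-40,42,9)
river: ρ → (9,48,-25)
river: ρ → (-25,52,5)
river: ρ → (5,48,-45)
river: ρ → (-45,42,8)
river: ρ → (8,54,-9)
river: ρ → (-9,54,8)
river: ρ → (8,42,-45)
river: ρ → (-45,48,5)
river: ρ → (5,52,-25)
river: ρ → (-25,48,9)
river: ρ → (9,42,-40)
river: ρ → (-40,38,11)
river: ρ → (11,50,-16)
river: ρ → (-16,46,17)
ρ-cycle length = 20 (tail of 1 descent step not counted)

20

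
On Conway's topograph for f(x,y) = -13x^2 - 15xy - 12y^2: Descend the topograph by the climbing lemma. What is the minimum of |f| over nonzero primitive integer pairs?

translate: b→-11 (≡15 mod 26), so (13,15,12)→(13,-11,10)
flip: (13,-11,10)→(10,11,13)
translate: b→-9 (≡11 mod 20), so (10,11,13)→(10,-9,12)
reduced (well bottom): (10,-9,12) with a≤c, −a<b≤a
well minimum |f| = |-10| = 10 (negative-definite)

10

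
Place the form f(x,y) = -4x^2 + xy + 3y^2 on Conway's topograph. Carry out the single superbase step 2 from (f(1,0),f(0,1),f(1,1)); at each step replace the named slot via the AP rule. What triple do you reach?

start (-4,3,0) = (f(1,0),f(0,1),f(1,1))
replace slot 2: 2·((-4)+0) − 3 = -11 → (-4,-11,0)

-4,-11,0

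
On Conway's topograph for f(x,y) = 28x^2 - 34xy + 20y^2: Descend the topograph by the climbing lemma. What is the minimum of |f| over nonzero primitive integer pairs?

translate: b→22 (≡-34 mod 56), so (28,-34,20)→(28,22,14)
flip: (28,22,14)→(14,-22,28)
translate: b→6 (≡-22 mod 28), so (14,-22,28)→(14,6,20)
reduced (well bottom): (14,6,20) with a≤c, −a<b≤a
well minimum = a = 14

14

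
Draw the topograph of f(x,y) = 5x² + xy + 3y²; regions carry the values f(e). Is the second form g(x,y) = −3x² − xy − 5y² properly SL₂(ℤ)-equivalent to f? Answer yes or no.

D₁ = -59, D₂ = -59
f: flip: (5,1,3)→(3,-1,5)
f: reduced (well bottom): (3,-1,5) with a≤c, −a<b≤a
g is negative-definite; reduce −g:
−g: reduced (well bottom): (3,1,5) with a≤c, −a<b≤a
flip sign back: reduced form of g is (-3,-1,-5)
reduced forms (3, -1, 5) vs (-3, -1, -5) ⇒ inequivalent

no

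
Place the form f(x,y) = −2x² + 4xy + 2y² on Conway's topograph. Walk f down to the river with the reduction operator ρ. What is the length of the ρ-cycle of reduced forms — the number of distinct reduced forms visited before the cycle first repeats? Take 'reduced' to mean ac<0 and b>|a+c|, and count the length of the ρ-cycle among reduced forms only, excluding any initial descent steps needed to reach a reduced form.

D = 32, ⌊√D⌋ = 5
river: ρ → (2,4,-2)
river: ρ → (-2,4,2)
ρ-cycle length = 2 (tail of 0 descent steps not counted)

2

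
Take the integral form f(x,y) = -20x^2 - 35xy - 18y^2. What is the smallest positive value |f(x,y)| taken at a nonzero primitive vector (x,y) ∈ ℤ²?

translate: b→-5 (≡35 mod 40), so (20,35,18)→(20,-5,3)
flip: (20,-5,3)→(3,5,20)
translate: b→-1 (≡5 mod 6), so (3,5,20)→(3,-1,18)
reduced (well bottom): (3,-1,18) with a≤c, −a<b≤a
well minimum |f| = |-3| = 3 (negative-definite)

3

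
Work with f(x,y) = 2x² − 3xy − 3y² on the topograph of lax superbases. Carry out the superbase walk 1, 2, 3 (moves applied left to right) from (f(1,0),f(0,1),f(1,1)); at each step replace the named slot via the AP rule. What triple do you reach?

start (2,-3,-4) = (f(1,0),f(0,1),f(1,1))
replace slot 1: 2·((-3)+(-4)) − 2 = -16 → (-16,-3,-4)
replace slot 2: 2·((-16)+(-4)) − (-3) = -37 → (-16,-37,-4)
replace slot 3: 2·((-16)+(-37)) − (-4) = -102 → (-16,-37,-102)

-16,-37,-102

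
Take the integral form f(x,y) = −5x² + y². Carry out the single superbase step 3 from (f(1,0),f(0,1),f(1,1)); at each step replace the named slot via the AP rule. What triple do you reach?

start (-5,1,-4) = (f(1,0),f(0,1),f(1,1))
replace slot 3: 2·((-5)+1) − (-4) = -4 → (-5,1,-4)

-5,1,-4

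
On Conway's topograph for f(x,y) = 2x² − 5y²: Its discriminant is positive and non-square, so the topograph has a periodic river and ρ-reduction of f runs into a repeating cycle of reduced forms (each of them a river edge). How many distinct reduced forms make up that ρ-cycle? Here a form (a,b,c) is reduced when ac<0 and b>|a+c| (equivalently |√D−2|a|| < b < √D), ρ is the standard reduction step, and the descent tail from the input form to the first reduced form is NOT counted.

D = 40, ⌊√D⌋ = 6
descent: ρ → (-5,0,2)
descent: ρ → (2,4,-3)  [lands on river]
river: ρ → (-3,2,3)
river: ρ → (3,4,-2)
river: ρ → (-2,4,3)
river: ρ → (3,2,-3)
river: ρ → (-3,4,2)
ρ-cycle length = 6 (tail of 2 descent steps not counted)

6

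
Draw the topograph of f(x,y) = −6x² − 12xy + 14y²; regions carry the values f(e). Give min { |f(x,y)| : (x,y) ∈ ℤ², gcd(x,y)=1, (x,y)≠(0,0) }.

descent: ρ → (14,12,-6)  [lands on river]
river: ρ → (-6,12,14)
river: ρ → (14,16,-4)
river: ρ → (-4,16,14)
closes: descent 1, river 4
min |a| on river = 4

4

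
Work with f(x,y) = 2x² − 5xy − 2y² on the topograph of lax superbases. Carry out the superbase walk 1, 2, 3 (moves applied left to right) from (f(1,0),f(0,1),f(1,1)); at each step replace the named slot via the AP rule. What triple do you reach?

start (2,-2,-5) = (f(1,0),f(0,1),f(1,1))
replace slot 1: 2·((-2)+(-5)) − 2 = -16 → (-16,-2,-5)
replace slot 2: 2·((-16)+(-5)) − (-2) = -40 → (-16,-40,-5)
replace slot 3: 2·((-16)+(-40)) − (-5) = -107 → (-16,-40,-107)

-16,-40,-107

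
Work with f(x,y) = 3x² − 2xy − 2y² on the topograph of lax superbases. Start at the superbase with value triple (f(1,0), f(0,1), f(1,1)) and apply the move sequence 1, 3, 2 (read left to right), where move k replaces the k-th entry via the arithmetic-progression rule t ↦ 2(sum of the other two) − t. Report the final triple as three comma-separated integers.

start (3,-2,-1) = (f(1,0),f(0,1),f(1,1))
replace slot 1: 2·((-2)+(-1)) − 3 = -9 → (-9,-2,-1)
replace slot 3: 2·((-9)+(-2)) − (-1) = -21 → (-9,-2,-21)
replace slot 2: 2·((-9)+(-21)) − (-2) = -58 → (-9,-58,-21)

-9,-58,-21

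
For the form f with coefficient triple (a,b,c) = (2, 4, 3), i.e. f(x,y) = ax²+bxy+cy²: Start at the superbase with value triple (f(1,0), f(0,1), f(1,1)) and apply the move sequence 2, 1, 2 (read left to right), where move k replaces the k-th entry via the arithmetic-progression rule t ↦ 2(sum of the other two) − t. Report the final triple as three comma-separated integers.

start (2,3,9) = (f(1,0),f(0,1),f(1,1))
replace slot 2: 2·(2+9) − 3 = 19 → (2,19,9)
replace slot 1: 2·(19+9) − 2 = 54 → (54,19,9)
replace slot 2: 2·(54+9) − 19 = 107 → (54,107,9)

54,107,9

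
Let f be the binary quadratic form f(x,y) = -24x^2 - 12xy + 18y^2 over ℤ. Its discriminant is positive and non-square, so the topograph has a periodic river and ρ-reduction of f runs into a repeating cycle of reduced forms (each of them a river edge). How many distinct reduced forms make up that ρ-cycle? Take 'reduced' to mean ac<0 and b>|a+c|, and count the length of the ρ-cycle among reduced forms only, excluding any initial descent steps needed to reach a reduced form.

D = 1872, ⌊√D⌋ = 43
descent: ρ → (18,12,-24)  [lands on river]
river: ρ → (-24,36,6)
river: ρ → (6,36,-24)
river: ρ → (-24,12,18)
river: ρ → (18,24,-18)
river: ρ → (-18,12,24)
river: ρ → (24,36,-6)
river: ρ → (-6,36,24)
river: ρ → (24,12,-18)
river: ρ → (-18,24,18)
ρ-cycle length = 10 (tail of 1 descent step not counted)

10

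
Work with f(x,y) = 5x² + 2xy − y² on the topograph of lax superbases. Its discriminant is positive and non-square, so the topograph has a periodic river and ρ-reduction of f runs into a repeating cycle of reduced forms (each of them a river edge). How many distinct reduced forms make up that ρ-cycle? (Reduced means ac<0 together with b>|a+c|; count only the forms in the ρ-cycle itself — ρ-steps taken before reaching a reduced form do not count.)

D = 24, ⌊√D⌋ = 4
descent: ρ → (-1,4,2)  [lands on river]
river: ρ → (2,4,-1)
ρ-cycle length = 2 (tail of 1 descent step not counted)

2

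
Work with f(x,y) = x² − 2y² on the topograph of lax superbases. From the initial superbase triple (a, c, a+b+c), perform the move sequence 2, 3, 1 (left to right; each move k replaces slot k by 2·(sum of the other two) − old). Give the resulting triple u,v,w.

start (1,-2,-1) = (f(1,0),f(0,1),f(1,1))
replace slot 2: 2·(1+(-1)) − (-2) = 2 → (1,2,-1)
replace slot 3: 2·(1+2) − (-1) = 7 → (1,2,7)
replace slot 1: 2·(2+7) − 1 = 17 → (17,2,7)

17,2,7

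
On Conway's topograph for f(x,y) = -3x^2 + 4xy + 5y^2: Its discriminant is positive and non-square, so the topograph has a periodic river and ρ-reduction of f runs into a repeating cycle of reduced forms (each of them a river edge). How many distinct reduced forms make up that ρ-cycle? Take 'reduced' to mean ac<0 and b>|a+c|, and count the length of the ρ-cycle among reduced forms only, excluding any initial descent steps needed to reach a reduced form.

D = 76, ⌊√D⌋ = 8
river: ρ → (5,6,-2)
river: ρ → (-2,6,5)
river: ρ → (5,4,-3)
river: ρ → (-3,8,1)
river: ρ → (1,8,-3)
river: ρ → (-3,4,5)
ρ-cycle length = 6 (tail of 0 descent steps not counted)

6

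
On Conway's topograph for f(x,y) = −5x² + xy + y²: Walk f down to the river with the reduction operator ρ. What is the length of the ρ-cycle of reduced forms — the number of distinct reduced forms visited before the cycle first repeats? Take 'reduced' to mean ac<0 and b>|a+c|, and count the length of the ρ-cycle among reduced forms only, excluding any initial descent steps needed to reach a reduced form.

D = 21, ⌊√D⌋ = 4
descent: ρ → (1,3,-3)  [lands on river]
river: ρ → (-3,3,1)
ρ-cycle length = 2 (tail of 1 descent step not counted)

2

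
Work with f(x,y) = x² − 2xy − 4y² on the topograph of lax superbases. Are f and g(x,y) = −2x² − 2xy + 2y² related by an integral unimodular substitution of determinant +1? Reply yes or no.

D₁ = 20, D₂ = 20
river cycle of f (length 2): (1, 4, -1), (-1, 4, 1)
river cycle of g (length 2): (2, 2, -2), (-2, 2, 2)
cycles differ ⇒ inequivalent

no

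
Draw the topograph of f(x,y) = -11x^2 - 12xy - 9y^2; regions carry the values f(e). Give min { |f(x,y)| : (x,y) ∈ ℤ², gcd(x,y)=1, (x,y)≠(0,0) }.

translate: b→-10 (≡12 mod 22), so (11,12,9)→(11,-10,8)
flip: (11,-10,8)→(8,10,11)
translate: b→-6 (≡10 mod 16), so (8,10,11)→(8,-6,9)
reduced (well bottom): (8,-6,9) with a≤c, −a<b≤a
well minimum |f| = |-8| = 8 (negative-definite)

8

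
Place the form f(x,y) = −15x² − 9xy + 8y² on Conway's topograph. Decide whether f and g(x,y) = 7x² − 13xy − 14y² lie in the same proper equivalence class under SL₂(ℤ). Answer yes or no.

D₁ = 561, D₂ = 561
river cycle of f (length 10): (8, 9, -15), (-15, 21, 2), (2, 23, -4), (-4, 17, 17), (17, 17, -4), (-4, 23, 2), (2, 21, -15), (-15, 9, 8), (8, 23, -1), (-1, 23, 8)
river cycle of g (length 16): (-14, 13, 7), (7, 15, -12), (-12, 9, 10), (10, 11, -11), (-11, 11, 10), (10, 9, -12), (-12, 15, 7), (7, 13, -14), (-14, 15, 6), (6, 21, -5), … (6 more)
cycles differ ⇒ inequivalent

no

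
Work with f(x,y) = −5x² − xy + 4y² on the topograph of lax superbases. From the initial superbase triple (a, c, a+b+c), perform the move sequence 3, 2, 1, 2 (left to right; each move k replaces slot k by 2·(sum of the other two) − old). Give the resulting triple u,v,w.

start (-5,4,-2) = (f(1,0),f(0,1),f(1,1))
replace slot 3: 2·((-5)+4) − (-2) = 0 → (-5,4,0)
replace slot 2: 2·((-5)+0) − 4 = -14 → (-5,-14,0)
replace slot 1: 2·((-14)+0) − (-5) = -23 → (-23,-14,0)
replace slot 2: 2·((-23)+0) − (-14) = -32 → (-23,-32,0)

-23,-32,0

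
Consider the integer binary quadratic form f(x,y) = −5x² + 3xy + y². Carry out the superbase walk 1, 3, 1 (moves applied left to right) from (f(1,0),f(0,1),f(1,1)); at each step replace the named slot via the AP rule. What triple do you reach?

start (-5,1,-1) = (f(1,0),f(0,1),f(1,1))
replace slot 1: 2·(1+(-1)) − (-5) = 5 → (5,1,-1)
replace slot 3: 2·(5+1) − (-1) = 13 → (5,1,13)
replace slot 1: 2·(1+13) − 5 = 23 → (23,1,13)

23,1,13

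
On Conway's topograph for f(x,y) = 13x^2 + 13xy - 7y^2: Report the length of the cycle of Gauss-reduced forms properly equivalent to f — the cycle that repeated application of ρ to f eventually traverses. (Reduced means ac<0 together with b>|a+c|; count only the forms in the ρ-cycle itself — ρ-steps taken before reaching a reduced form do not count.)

D = 533, ⌊√D⌋ = 23
river: ρ → (-7,15,11)
river: ρ → (11,7,-11)
river: ρ → (-11,15,7)
river: ρ → (7,13,-13)
river: ρ → (-13,13,7)
river: ρ → (7,15,-11)
river: ρ → (-11,7,11)
river: ρ → (11,15,-7)
river: ρ → (-7,13,13)
river: ρ → (13,13,-7)
ρ-cycle length = 10 (tail of 0 descent steps not counted)

10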